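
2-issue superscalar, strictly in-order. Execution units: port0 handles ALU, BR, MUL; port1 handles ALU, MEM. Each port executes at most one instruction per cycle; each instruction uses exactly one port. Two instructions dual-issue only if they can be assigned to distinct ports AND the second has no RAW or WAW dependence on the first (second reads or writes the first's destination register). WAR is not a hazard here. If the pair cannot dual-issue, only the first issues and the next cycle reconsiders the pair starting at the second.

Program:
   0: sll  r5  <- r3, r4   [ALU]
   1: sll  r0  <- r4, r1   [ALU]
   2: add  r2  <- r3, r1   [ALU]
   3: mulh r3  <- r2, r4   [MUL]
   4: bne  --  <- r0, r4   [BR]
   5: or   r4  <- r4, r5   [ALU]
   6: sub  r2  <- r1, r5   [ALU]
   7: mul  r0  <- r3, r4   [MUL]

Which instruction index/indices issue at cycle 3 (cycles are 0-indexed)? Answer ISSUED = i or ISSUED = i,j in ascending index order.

ISSUED = 4,5

c0: i0+i1 sll/sll  2-wide
c1: i2 add  RAW r2
c2: i3 mulh  no-port MUL/BR
c3: i4+i5 bne/or  2-wide
c4: i6+i7 sub/mul  2-wide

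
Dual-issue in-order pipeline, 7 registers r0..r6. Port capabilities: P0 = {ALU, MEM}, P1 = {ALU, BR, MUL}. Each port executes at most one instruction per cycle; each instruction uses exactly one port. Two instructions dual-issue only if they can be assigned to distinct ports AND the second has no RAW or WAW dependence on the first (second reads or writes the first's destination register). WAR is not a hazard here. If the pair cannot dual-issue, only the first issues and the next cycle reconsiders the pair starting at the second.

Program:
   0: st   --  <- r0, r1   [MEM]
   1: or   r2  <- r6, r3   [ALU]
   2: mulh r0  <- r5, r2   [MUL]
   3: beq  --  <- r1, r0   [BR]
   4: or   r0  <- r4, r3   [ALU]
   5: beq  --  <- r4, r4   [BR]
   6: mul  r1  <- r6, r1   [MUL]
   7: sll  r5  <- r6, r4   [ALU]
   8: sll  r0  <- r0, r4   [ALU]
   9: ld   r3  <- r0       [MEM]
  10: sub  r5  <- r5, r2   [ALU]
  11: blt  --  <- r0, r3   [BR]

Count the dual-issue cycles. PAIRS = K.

c0: i0,i1 st;or  dual
c1: i2 mulh  no-port MUL/BR
c2: i3,i4 beq;or  dual
c3: i5 beq  no-port BR/MUL
c4: i6,i7 mul;sll  dual
c5: i8 sll  RAW r0
c6: i9,i10 ld;sub  dual
c7: i11 blt  tail

PAIRS = 4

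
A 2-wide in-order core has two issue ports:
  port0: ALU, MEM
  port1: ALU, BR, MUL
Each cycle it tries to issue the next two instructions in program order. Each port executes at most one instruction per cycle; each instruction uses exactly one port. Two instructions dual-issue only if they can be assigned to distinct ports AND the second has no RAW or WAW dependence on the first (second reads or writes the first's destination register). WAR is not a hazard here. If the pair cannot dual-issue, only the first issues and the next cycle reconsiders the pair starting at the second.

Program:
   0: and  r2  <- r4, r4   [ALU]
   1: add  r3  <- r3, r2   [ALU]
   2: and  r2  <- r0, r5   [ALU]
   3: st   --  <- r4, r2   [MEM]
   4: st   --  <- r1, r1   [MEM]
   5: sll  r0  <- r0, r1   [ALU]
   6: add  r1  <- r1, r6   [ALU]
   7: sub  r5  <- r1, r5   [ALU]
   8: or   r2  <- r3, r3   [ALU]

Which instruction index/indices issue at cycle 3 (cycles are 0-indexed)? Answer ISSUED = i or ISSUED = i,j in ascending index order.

ISSUED = 4,5

#0 head=0: and.ALU i0 RAW r2
#1 head=1: add.ALU+and.ALU i1+i2 pair
#2 head=3: st.MEM i3 no-port MEM/MEM
#3 head=4: st.MEM+sll.ALU i4+i5 pair
#4 head=6: add.ALU i6 RAW r1
#5 head=7: sub.ALU+or.ALU i7+i8 pair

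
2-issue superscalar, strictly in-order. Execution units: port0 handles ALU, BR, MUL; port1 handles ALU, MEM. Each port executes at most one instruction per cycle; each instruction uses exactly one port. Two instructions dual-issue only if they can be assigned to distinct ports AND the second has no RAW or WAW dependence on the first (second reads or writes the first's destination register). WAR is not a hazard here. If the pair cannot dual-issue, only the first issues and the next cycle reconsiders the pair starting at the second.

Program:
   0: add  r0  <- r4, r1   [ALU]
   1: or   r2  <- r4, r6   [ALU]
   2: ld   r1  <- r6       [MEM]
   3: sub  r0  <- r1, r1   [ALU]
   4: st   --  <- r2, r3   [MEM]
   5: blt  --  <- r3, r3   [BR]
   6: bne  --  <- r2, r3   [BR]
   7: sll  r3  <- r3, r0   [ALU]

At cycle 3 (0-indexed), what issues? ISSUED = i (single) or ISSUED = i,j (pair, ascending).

ISSUED = 5

  cy0 -> i0+i1 (add or) 2-wide
  cy1 -> i2 (ld) RAW r1
  cy2 -> i3+i4 (sub st) 2-wide
  cy3 -> i5 (blt) no-port BR/BR
  cy4 -> i6+i7 (bne sll) 2-wide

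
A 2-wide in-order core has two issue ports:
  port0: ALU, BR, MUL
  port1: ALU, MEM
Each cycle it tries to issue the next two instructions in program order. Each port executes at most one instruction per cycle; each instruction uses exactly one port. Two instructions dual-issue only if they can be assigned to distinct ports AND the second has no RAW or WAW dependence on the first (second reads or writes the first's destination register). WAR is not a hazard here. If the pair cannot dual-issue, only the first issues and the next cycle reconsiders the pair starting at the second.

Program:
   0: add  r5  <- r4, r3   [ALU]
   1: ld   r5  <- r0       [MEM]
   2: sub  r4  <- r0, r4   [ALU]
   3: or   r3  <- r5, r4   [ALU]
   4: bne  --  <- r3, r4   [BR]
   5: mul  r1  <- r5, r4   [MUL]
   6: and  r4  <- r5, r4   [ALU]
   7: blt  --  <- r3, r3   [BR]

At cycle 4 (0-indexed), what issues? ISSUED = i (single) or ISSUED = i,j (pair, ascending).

ISSUED = 5,6

c0: i0 add.ALU  WAW r5
c1: i1+i2 ld.MEM+sub.ALU  dual
c2: i3 or.ALU  RAW r3
c3: i4 bne.BR  no-port BR/MUL
c4: i5+i6 mul.MUL+and.ALU  dual
c5: i7 blt.BR  tail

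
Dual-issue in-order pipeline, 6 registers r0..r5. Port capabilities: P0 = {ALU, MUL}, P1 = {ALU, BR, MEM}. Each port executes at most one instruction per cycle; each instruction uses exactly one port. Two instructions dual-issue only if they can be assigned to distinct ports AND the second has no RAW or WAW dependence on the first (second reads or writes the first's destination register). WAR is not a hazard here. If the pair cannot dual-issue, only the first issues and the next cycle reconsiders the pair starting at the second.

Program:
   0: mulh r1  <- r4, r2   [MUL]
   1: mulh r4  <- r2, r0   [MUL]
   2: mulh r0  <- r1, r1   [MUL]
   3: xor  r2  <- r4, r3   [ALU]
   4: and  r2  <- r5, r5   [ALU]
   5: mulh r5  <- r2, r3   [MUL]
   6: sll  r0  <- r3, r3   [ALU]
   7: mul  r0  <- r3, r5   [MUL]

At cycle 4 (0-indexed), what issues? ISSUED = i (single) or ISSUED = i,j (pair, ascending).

0. mulh @i0  | no-port MUL/MUL
1. mulh @i1  | no-port MUL/MUL
2. mulh+xor @i2/i3  | dual
3. and @i4  | RAW r2
4. mulh+sll @i5/i6  | dual
5. mul @i7  | tail

ISSUED = 5,6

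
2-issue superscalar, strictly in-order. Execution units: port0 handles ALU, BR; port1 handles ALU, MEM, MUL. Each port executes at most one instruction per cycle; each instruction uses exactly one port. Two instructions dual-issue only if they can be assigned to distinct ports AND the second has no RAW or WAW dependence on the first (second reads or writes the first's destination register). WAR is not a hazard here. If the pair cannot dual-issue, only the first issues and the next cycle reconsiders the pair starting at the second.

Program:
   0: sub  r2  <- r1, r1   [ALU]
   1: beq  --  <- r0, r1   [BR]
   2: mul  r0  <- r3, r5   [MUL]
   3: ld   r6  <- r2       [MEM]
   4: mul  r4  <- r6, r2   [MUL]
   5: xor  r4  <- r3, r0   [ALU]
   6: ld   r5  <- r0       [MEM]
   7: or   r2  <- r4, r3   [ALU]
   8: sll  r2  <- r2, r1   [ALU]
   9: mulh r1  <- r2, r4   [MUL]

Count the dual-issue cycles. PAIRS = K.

PAIRS = 2

[0] i0&i1  sub.ALU+beq.BR  -- pair
[1] i2  mul.MUL  -- no-port MUL/MEM
[2] i3  ld.MEM  -- no-port MEM/MUL
[3] i4  mul.MUL  -- WAW r4
[4] i5&i6  xor.ALU+ld.MEM  -- pair
[5] i7  or.ALU  -- RAW+WAW r2
[6] i8  sll.ALU  -- RAW r2
[7] i9  mulh.MUL  -- tail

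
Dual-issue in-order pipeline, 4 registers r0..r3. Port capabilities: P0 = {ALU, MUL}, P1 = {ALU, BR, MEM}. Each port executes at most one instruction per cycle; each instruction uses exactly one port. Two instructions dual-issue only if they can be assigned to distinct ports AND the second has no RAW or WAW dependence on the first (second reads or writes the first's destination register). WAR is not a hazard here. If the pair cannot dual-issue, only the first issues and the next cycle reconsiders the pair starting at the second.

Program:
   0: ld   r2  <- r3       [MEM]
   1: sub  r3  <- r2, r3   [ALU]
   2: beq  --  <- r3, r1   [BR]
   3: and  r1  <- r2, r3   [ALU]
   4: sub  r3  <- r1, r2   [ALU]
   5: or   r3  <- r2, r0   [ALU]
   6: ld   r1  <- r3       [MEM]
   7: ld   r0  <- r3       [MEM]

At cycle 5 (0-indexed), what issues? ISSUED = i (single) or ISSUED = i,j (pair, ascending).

0. ld @i0  | RAW r2
1. sub @i1  | RAW r3
2. beq+and @i2/i3  | dual
3. sub @i4  | WAW r3
4. or @i5  | RAW r3
5. ld @i6  | no-port MEM/MEM
6. ld @i7  | tail

ISSUED = 6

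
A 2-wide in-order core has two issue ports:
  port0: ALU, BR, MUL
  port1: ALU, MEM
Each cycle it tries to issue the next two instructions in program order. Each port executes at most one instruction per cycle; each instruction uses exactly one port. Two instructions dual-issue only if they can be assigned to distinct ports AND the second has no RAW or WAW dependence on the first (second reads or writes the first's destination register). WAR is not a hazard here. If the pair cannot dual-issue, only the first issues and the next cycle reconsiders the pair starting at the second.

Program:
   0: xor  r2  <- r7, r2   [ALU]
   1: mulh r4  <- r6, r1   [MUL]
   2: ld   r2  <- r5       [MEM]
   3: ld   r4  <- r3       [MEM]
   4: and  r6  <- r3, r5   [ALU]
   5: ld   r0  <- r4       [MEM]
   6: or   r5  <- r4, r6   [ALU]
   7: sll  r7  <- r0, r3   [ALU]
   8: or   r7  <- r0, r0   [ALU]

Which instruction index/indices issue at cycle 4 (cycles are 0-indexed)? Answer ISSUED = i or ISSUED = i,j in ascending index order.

  cy0 -> i0,i1 (xor.ALU/mulh.MUL) pair
  cy1 -> i2 (ld.MEM) no-port MEM/MEM
  cy2 -> i3,i4 (ld.MEM/and.ALU) pair
  cy3 -> i5,i6 (ld.MEM/or.ALU) pair
  cy4 -> i7 (sll.ALU) WAW r7
  cy5 -> i8 (or.ALU) tail

ISSUED = 7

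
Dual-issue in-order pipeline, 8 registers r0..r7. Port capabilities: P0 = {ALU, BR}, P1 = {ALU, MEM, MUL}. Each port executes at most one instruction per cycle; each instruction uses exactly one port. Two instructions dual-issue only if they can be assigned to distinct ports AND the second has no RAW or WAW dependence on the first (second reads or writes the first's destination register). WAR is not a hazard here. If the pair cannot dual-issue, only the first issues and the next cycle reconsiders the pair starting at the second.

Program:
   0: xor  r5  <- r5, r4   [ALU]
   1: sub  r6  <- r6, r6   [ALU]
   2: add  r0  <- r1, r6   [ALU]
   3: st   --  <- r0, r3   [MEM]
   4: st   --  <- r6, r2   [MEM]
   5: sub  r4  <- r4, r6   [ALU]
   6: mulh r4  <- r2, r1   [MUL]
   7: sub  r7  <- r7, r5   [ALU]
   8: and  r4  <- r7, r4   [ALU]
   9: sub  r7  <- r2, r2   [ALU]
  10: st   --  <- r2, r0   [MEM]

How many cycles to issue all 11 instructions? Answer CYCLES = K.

CYCLES = 7

#0 head=0: xor.ALU+sub.ALU i0+i1 dual
#1 head=2: add.ALU i2 RAW r0
#2 head=3: st.MEM i3 no-port MEM/MEM
#3 head=4: st.MEM+sub.ALU i4+i5 dual
#4 head=6: mulh.MUL+sub.ALU i6+i7 dual
#5 head=8: and.ALU+sub.ALU i8+i9 dual
#6 head=10: st.MEM i10 tail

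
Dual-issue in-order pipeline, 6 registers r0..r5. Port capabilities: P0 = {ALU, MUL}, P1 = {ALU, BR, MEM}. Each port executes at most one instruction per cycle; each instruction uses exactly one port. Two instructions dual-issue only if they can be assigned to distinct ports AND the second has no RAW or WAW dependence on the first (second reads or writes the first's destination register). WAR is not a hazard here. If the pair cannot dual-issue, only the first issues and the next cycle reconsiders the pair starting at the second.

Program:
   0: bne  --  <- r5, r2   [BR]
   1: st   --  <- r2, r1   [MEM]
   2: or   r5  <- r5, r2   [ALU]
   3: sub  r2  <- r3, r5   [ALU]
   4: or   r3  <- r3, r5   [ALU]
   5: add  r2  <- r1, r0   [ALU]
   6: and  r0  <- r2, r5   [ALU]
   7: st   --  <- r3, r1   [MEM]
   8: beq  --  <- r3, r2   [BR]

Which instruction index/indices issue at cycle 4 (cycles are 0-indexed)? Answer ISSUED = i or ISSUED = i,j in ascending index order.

ISSUED = 6,7

  cy0 -> i0 (bne) no-port BR/MEM
  cy1 -> i1,i2 (st;or) pair
  cy2 -> i3,i4 (sub;or) pair
  cy3 -> i5 (add) RAW r2
  cy4 -> i6,i7 (and;st) pair
  cy5 -> i8 (beq) tail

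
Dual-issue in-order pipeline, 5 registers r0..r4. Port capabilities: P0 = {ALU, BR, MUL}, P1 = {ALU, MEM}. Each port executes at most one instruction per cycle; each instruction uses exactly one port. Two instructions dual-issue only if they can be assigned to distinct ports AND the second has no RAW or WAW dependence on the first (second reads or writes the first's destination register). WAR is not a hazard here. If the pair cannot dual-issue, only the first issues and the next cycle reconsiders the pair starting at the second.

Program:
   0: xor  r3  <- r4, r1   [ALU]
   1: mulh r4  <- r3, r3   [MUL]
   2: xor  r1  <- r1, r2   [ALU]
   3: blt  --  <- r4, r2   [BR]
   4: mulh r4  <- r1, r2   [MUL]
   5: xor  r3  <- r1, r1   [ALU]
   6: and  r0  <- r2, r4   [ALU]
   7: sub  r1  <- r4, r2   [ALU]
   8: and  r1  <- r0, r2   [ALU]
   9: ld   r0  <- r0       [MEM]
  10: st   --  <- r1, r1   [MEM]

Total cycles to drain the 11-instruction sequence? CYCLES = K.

t=0 i0:xor.ALU ; RAW r3
t=1 i1,i2:mulh.MUL/xor.ALU ; dual
t=2 i3:blt.BR ; no-port BR/MUL
t=3 i4,i5:mulh.MUL/xor.ALU ; dual
t=4 i6,i7:and.ALU/sub.ALU ; dual
t=5 i8,i9:and.ALU/ld.MEM ; dual
t=6 i10:st.MEM ; tail

CYCLES = 7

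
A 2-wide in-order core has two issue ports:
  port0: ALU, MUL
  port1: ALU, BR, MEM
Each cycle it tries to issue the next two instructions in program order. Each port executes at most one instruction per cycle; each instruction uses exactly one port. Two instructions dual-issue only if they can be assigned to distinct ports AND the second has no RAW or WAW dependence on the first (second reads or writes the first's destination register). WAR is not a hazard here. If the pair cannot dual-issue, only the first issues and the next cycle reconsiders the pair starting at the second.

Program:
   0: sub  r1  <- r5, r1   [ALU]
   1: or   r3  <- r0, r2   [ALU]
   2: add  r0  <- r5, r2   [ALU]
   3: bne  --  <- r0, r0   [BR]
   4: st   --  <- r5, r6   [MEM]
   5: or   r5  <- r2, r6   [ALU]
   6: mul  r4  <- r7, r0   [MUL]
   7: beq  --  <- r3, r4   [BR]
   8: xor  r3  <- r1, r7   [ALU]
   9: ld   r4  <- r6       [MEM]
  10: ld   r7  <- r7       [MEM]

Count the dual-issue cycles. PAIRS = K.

  cy0 -> i0+i1 (sub;or) 2-wide
  cy1 -> i2 (add) RAW r0
  cy2 -> i3 (bne) no-port BR/MEM
  cy3 -> i4+i5 (st;or) 2-wide
  cy4 -> i6 (mul) RAW r4
  cy5 -> i7+i8 (beq;xor) 2-wide
  cy6 -> i9 (ld) no-port MEM/MEM
  cy7 -> i10 (ld) tail

PAIRS = 3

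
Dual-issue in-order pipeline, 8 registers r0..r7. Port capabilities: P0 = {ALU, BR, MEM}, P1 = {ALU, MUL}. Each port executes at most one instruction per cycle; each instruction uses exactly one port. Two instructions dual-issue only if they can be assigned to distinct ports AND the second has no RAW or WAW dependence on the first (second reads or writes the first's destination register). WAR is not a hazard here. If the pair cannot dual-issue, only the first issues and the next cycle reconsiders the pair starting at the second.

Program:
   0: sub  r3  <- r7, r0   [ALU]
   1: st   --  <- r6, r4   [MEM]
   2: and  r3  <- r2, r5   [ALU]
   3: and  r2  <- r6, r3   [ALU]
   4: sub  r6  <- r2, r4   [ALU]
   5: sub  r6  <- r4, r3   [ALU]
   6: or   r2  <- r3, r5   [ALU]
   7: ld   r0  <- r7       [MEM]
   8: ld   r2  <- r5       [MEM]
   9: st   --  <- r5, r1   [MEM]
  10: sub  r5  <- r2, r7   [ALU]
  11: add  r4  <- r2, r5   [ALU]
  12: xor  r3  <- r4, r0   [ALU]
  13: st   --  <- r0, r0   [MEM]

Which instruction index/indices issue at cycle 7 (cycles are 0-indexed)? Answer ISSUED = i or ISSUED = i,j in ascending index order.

  cy0 -> i0/i1 (sub+st) dual
  cy1 -> i2 (and) RAW r3
  cy2 -> i3 (and) RAW r2
  cy3 -> i4 (sub) WAW r6
  cy4 -> i5/i6 (sub+or) dual
  cy5 -> i7 (ld) no-port MEM/MEM
  cy6 -> i8 (ld) no-port MEM/MEM
  cy7 -> i9/i10 (st+sub) dual
  cy8 -> i11 (add) RAW r4
  cy9 -> i12/i13 (xor+st) dual

ISSUED = 9,10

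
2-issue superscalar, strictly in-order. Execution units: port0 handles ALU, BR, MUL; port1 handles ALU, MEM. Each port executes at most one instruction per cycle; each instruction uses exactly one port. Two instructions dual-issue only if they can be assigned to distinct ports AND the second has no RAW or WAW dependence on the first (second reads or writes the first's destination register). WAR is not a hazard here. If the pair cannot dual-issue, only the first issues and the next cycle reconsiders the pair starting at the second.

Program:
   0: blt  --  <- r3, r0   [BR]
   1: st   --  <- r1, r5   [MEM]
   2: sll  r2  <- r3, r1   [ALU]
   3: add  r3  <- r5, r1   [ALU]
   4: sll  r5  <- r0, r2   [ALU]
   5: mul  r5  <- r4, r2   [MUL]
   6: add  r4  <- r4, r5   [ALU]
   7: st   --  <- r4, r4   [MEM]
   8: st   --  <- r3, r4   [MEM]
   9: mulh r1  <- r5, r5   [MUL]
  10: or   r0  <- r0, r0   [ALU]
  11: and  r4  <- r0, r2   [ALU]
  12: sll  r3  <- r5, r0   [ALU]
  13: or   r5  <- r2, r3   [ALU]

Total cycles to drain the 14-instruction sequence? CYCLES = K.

CYCLES = 10

0. blt.BR;st.MEM @i0,i1  | 2-wide
1. sll.ALU;add.ALU @i2,i3  | 2-wide
2. sll.ALU @i4  | WAW r5
3. mul.MUL @i5  | RAW r5
4. add.ALU @i6  | RAW r4
5. st.MEM @i7  | no-port MEM/MEM
6. st.MEM;mulh.MUL @i8,i9  | 2-wide
7. or.ALU @i10  | RAW r0
8. and.ALU;sll.ALU @i11,i12  | 2-wide
9. or.ALU @i13  | tail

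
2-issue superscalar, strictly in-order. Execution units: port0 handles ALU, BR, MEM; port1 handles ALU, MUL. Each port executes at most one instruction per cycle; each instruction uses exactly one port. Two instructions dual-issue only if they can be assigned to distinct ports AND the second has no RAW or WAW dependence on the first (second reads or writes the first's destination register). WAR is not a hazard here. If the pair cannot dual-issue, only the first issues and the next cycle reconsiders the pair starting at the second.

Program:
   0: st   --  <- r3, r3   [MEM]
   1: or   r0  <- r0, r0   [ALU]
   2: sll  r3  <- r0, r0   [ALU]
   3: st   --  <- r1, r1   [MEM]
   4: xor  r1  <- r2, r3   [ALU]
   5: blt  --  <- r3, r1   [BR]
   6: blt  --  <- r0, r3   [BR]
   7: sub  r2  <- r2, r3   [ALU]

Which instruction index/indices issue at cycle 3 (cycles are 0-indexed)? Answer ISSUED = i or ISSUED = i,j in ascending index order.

#0 head=0: st.MEM;or.ALU i0,i1 2-wide
#1 head=2: sll.ALU;st.MEM i2,i3 2-wide
#2 head=4: xor.ALU i4 RAW r1
#3 head=5: blt.BR i5 no-port BR/BR
#4 head=6: blt.BR;sub.ALU i6,i7 2-wide

ISSUED = 5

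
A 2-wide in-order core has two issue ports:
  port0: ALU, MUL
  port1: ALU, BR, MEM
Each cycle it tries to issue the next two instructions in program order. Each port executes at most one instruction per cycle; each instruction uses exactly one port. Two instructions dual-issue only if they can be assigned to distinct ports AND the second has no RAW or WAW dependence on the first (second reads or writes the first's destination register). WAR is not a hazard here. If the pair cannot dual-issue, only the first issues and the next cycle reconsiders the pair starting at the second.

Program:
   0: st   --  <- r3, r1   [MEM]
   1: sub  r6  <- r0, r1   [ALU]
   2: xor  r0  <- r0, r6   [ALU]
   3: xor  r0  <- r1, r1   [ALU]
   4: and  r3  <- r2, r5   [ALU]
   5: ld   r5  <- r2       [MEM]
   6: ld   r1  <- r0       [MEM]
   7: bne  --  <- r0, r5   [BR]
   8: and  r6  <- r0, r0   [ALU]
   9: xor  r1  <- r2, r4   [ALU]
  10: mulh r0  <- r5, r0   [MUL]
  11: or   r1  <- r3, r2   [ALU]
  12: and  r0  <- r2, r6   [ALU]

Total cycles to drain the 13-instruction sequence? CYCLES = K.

  cy0 -> i0+i1 (st.MEM sub.ALU) 2-wide
  cy1 -> i2 (xor.ALU) WAW r0
  cy2 -> i3+i4 (xor.ALU and.ALU) 2-wide
  cy3 -> i5 (ld.MEM) no-port MEM/MEM
  cy4 -> i6 (ld.MEM) no-port MEM/BR
  cy5 -> i7+i8 (bne.BR and.ALU) 2-wide
  cy6 -> i9+i10 (xor.ALU mulh.MUL) 2-wide
  cy7 -> i11+i12 (or.ALU and.ALU) 2-wide

CYCLES = 8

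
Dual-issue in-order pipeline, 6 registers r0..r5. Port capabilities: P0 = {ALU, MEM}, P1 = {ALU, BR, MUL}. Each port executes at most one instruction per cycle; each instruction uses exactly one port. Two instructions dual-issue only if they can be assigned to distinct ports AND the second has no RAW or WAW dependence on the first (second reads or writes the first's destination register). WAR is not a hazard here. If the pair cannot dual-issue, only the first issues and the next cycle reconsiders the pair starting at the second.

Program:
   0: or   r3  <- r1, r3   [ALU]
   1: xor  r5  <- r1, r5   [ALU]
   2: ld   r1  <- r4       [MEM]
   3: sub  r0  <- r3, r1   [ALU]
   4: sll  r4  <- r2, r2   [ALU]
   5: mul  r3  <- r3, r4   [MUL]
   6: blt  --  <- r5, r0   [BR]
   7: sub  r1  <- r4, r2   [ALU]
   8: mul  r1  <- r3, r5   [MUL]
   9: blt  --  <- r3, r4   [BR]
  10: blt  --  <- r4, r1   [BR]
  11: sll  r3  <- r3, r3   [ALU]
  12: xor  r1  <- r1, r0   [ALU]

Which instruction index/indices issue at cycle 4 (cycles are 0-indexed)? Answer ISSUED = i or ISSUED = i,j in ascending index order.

  cy0 -> i0/i1 (or.ALU+xor.ALU) dual
  cy1 -> i2 (ld.MEM) RAW r1
  cy2 -> i3/i4 (sub.ALU+sll.ALU) dual
  cy3 -> i5 (mul.MUL) no-port MUL/BR
  cy4 -> i6/i7 (blt.BR+sub.ALU) dual
  cy5 -> i8 (mul.MUL) no-port MUL/BR
  cy6 -> i9 (blt.BR) no-port BR/BR
  cy7 -> i10/i11 (blt.BR+sll.ALU) dual
  cy8 -> i12 (xor.ALU) tail

ISSUED = 6,7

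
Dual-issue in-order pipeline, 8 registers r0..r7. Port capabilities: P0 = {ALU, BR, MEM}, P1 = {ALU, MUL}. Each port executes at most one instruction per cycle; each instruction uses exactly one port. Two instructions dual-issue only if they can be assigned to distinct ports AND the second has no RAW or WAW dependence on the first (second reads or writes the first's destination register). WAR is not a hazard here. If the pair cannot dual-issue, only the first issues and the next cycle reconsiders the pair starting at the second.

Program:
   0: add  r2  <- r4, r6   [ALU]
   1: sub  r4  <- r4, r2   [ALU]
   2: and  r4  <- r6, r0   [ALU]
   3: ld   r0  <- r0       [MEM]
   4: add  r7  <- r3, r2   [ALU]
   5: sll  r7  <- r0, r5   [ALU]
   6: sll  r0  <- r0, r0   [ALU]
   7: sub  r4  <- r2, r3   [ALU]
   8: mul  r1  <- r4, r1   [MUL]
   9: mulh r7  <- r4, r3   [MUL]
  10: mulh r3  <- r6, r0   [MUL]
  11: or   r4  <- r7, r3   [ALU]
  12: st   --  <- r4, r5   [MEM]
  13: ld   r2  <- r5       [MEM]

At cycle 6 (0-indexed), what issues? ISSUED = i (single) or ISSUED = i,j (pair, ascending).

ISSUED = 8

[0] i0  add  -- RAW r2
[1] i1  sub  -- WAW r4
[2] i2&i3  and;ld  -- pair
[3] i4  add  -- WAW r7
[4] i5&i6  sll;sll  -- pair
[5] i7  sub  -- RAW r4
[6] i8  mul  -- no-port MUL/MUL
[7] i9  mulh  -- no-port MUL/MUL
[8] i10  mulh  -- RAW r3
[9] i11  or  -- RAW r4
[10] i12  st  -- no-port MEM/MEM
[11] i13  ld  -- tail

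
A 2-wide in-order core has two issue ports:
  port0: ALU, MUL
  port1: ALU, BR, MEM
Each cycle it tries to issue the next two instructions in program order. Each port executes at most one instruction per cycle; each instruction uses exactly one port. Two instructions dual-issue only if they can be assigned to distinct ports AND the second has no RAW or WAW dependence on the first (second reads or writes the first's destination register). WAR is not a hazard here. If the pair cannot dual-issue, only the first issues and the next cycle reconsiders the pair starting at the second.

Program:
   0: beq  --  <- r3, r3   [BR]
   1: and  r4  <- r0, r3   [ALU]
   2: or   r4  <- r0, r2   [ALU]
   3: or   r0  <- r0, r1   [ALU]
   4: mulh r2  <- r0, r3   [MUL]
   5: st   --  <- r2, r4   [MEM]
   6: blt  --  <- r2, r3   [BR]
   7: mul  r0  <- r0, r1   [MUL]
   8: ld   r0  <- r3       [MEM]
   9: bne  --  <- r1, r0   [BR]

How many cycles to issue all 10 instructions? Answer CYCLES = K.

CYCLES = 7

0. beq and @i0/i1  | 2-wide
1. or or @i2/i3  | 2-wide
2. mulh @i4  | RAW r2
3. st @i5  | no-port MEM/BR
4. blt mul @i6/i7  | 2-wide
5. ld @i8  | no-port MEM/BR
6. bne @i9  | tail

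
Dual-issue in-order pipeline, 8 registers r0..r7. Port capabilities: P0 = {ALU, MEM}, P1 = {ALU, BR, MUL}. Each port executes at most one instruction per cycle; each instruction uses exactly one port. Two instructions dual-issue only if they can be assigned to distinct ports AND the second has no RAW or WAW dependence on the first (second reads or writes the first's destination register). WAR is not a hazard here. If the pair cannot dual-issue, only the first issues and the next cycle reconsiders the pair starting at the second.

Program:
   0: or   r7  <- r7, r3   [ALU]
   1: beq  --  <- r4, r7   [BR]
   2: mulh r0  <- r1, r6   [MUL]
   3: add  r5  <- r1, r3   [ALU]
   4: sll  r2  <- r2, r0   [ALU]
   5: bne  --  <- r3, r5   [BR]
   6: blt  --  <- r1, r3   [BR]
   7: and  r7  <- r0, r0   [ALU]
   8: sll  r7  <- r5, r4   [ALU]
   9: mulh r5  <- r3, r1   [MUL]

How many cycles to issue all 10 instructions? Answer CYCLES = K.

CYCLES = 6

[0] i0  or  -- RAW r7
[1] i1  beq  -- no-port BR/MUL
[2] i2+i3  mulh/add  -- pair
[3] i4+i5  sll/bne  -- pair
[4] i6+i7  blt/and  -- pair
[5] i8+i9  sll/mulh  -- pair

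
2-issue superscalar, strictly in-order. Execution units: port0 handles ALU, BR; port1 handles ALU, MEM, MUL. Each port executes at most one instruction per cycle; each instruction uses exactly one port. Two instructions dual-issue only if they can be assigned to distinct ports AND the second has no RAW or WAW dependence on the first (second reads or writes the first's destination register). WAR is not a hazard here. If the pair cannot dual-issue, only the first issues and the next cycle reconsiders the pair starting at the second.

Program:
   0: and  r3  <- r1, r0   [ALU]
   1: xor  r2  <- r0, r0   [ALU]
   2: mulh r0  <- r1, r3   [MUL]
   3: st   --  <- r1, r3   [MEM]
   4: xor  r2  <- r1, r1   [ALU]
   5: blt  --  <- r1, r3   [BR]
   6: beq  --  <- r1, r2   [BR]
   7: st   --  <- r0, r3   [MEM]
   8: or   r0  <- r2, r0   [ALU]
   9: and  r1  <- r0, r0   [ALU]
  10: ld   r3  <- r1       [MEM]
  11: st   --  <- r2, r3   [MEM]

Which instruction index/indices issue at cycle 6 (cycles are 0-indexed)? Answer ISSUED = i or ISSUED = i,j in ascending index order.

#0 head=0: and+xor i0/i1 2-wide
#1 head=2: mulh i2 no-port MUL/MEM
#2 head=3: st+xor i3/i4 2-wide
#3 head=5: blt i5 no-port BR/BR
#4 head=6: beq+st i6/i7 2-wide
#5 head=8: or i8 RAW r0
#6 head=9: and i9 RAW r1
#7 head=10: ld i10 no-port MEM/MEM
#8 head=11: st i11 tail

ISSUED = 9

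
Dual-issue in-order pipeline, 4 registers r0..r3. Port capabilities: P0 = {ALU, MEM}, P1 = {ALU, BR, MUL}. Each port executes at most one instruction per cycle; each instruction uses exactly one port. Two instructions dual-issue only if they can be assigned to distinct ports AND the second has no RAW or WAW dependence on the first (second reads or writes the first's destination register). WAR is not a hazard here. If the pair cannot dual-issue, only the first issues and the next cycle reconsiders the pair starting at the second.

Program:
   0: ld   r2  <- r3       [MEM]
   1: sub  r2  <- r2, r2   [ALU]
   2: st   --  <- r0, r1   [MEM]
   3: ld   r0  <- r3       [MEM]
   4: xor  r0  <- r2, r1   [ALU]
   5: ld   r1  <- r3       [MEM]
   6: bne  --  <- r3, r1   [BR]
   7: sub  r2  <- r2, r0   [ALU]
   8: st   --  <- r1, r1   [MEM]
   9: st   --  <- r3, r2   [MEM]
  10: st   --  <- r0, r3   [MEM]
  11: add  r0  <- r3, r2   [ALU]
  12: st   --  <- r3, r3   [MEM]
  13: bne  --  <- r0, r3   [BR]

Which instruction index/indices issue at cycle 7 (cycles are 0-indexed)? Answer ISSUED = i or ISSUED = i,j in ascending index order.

ISSUED = 10,11

0. ld.MEM @i0  | RAW+WAW r2
1. sub.ALU/st.MEM @i1/i2  | 2-wide
2. ld.MEM @i3  | WAW r0
3. xor.ALU/ld.MEM @i4/i5  | 2-wide
4. bne.BR/sub.ALU @i6/i7  | 2-wide
5. st.MEM @i8  | no-port MEM/MEM
6. st.MEM @i9  | no-port MEM/MEM
7. st.MEM/add.ALU @i10/i11  | 2-wide
8. st.MEM/bne.BR @i12/i13  | 2-wide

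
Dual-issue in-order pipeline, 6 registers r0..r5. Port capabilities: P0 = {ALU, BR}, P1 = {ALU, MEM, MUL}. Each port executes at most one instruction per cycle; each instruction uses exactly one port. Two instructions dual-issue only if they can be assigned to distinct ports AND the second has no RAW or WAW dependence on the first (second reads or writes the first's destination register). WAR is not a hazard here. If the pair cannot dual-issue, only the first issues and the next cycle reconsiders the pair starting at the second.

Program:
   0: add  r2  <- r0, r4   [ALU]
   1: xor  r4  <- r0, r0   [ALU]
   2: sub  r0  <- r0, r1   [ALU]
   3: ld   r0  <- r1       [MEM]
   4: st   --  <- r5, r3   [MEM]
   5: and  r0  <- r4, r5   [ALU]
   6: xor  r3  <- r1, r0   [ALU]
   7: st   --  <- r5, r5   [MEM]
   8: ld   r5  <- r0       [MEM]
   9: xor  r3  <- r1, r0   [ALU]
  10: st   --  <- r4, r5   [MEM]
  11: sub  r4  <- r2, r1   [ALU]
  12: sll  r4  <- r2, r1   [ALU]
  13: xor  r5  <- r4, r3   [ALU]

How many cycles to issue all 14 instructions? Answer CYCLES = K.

CYCLES = 9

[0] i0+i1  add/xor  -- pair
[1] i2  sub  -- WAW r0
[2] i3  ld  -- no-port MEM/MEM
[3] i4+i5  st/and  -- pair
[4] i6+i7  xor/st  -- pair
[5] i8+i9  ld/xor  -- pair
[6] i10+i11  st/sub  -- pair
[7] i12  sll  -- RAW r4
[8] i13  xor  -- tail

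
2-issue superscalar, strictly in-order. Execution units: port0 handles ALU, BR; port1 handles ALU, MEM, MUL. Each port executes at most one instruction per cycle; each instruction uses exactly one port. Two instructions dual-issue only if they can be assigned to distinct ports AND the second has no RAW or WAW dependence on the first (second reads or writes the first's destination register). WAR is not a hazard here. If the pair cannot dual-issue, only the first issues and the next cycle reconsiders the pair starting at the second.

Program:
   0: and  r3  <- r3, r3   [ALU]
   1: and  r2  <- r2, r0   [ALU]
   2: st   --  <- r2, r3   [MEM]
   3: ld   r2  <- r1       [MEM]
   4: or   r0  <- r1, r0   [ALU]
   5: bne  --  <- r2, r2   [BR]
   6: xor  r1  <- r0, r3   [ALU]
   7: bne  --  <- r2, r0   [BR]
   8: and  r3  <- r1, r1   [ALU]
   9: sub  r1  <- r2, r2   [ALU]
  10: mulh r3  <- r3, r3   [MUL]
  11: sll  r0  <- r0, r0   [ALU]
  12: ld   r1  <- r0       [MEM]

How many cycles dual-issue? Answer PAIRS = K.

PAIRS = 5

0. and.ALU;and.ALU @i0+i1  | dual
1. st.MEM @i2  | no-port MEM/MEM
2. ld.MEM;or.ALU @i3+i4  | dual
3. bne.BR;xor.ALU @i5+i6  | dual
4. bne.BR;and.ALU @i7+i8  | dual
5. sub.ALU;mulh.MUL @i9+i10  | dual
6. sll.ALU @i11  | RAW r0
7. ld.MEM @i12  | tail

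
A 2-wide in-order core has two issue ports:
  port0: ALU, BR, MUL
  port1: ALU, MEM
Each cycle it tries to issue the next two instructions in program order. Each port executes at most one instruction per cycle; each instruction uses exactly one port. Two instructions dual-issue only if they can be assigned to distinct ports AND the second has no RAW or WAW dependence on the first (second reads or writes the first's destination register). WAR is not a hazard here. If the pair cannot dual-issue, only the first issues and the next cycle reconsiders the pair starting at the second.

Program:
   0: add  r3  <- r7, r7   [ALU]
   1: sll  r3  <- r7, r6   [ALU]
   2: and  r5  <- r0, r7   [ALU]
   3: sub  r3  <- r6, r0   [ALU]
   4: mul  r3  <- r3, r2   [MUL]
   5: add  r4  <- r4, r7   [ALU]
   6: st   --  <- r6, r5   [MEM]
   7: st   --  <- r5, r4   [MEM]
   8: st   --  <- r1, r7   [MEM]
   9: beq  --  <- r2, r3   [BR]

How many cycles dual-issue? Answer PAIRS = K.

PAIRS = 3

[0] i0  add  -- WAW r3
[1] i1,i2  sll+and  -- pair
[2] i3  sub  -- RAW+WAW r3
[3] i4,i5  mul+add  -- pair
[4] i6  st  -- no-port MEM/MEM
[5] i7  st  -- no-port MEM/MEM
[6] i8,i9  st+beq  -- pair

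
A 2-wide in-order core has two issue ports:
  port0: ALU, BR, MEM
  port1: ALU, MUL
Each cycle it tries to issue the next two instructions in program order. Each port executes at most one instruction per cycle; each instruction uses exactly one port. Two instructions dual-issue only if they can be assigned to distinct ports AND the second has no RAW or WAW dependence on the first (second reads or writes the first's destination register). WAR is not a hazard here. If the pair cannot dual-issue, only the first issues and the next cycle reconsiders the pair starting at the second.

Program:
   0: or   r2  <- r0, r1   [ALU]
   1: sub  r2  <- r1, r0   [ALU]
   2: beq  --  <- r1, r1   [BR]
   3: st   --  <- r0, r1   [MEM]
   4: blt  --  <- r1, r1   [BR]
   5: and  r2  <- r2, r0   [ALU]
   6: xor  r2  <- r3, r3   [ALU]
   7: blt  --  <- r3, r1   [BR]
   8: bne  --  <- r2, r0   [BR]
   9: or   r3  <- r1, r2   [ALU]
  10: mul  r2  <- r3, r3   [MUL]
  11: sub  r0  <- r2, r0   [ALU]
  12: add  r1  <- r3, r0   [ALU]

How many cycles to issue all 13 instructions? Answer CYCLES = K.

CYCLES = 9

c0: i0 or  WAW r2
c1: i1,i2 sub+beq  pair
c2: i3 st  no-port MEM/BR
c3: i4,i5 blt+and  pair
c4: i6,i7 xor+blt  pair
c5: i8,i9 bne+or  pair
c6: i10 mul  RAW r2
c7: i11 sub  RAW r0
c8: i12 add  tail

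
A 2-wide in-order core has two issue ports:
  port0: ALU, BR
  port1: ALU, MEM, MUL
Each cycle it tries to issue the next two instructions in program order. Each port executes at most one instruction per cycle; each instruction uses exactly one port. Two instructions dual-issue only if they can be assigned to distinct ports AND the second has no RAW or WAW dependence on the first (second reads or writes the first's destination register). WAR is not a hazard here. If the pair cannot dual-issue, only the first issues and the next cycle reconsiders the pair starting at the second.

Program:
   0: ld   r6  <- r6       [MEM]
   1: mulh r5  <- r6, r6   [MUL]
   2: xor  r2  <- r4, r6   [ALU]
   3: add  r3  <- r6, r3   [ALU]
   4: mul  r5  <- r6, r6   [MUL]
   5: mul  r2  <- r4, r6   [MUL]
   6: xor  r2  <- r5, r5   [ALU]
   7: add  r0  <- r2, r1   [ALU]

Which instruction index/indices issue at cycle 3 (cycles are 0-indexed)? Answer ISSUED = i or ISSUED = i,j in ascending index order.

ISSUED = 5

#0 head=0: ld i0 no-port MEM/MUL
#1 head=1: mulh+xor i1&i2 dual
#2 head=3: add+mul i3&i4 dual
#3 head=5: mul i5 WAW r2
#4 head=6: xor i6 RAW r2
#5 head=7: add i7 tail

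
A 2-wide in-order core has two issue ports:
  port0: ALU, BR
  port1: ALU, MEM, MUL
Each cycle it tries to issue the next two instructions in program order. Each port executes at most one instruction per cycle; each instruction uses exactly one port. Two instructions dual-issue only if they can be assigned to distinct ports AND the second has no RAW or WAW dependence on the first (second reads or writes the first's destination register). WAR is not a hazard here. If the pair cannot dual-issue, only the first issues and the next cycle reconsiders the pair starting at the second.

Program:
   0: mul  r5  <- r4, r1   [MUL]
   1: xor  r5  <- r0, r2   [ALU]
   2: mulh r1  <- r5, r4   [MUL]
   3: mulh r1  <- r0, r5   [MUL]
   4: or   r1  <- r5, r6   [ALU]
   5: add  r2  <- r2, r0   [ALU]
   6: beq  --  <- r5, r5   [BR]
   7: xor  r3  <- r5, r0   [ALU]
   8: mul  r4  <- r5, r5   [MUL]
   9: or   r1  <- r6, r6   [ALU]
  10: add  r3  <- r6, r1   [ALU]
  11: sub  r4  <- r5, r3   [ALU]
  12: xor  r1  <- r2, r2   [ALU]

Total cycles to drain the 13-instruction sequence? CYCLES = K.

t=0 i0:mul ; WAW r5
t=1 i1:xor ; RAW r5
t=2 i2:mulh ; no-port MUL/MUL
t=3 i3:mulh ; WAW r1
t=4 i4&i5:or;add ; 2-wide
t=5 i6&i7:beq;xor ; 2-wide
t=6 i8&i9:mul;or ; 2-wide
t=7 i10:add ; RAW r3
t=8 i11&i12:sub;xor ; 2-wide

CYCLES = 9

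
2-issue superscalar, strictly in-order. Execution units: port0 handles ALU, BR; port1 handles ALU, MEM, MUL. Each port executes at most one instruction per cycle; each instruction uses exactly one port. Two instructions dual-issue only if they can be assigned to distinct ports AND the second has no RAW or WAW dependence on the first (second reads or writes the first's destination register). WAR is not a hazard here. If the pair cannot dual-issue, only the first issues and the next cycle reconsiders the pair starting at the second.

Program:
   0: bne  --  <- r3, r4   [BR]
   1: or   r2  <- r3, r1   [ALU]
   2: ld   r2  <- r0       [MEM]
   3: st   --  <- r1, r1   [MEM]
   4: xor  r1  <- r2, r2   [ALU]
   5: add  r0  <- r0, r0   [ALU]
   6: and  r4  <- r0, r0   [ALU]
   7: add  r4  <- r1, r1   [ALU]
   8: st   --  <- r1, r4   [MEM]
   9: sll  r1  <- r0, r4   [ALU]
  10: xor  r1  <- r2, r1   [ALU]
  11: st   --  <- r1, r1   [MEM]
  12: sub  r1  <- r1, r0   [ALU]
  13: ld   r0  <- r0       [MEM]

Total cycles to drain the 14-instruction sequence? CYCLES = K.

CYCLES = 10

t=0 i0,i1:bne/or ; 2-wide
t=1 i2:ld ; no-port MEM/MEM
t=2 i3,i4:st/xor ; 2-wide
t=3 i5:add ; RAW r0
t=4 i6:and ; WAW r4
t=5 i7:add ; RAW r4
t=6 i8,i9:st/sll ; 2-wide
t=7 i10:xor ; RAW r1
t=8 i11,i12:st/sub ; 2-wide
t=9 i13:ld ; tail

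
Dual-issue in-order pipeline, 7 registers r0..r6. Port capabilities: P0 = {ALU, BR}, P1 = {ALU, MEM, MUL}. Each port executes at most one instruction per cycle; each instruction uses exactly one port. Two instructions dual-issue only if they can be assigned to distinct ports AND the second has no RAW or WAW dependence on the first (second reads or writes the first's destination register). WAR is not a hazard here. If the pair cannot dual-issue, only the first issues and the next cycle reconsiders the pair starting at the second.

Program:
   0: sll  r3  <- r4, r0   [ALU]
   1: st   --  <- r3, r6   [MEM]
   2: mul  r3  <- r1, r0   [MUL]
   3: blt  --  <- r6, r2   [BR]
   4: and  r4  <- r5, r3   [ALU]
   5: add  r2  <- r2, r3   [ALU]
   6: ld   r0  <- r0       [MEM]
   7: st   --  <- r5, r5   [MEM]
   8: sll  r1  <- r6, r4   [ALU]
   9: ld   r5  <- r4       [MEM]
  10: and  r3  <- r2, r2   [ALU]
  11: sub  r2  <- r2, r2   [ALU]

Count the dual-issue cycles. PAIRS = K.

[0] i0  sll  -- RAW r3
[1] i1  st  -- no-port MEM/MUL
[2] i2+i3  mul+blt  -- 2-wide
[3] i4+i5  and+add  -- 2-wide
[4] i6  ld  -- no-port MEM/MEM
[5] i7+i8  st+sll  -- 2-wide
[6] i9+i10  ld+and  -- 2-wide
[7] i11  sub  -- tail

PAIRS = 4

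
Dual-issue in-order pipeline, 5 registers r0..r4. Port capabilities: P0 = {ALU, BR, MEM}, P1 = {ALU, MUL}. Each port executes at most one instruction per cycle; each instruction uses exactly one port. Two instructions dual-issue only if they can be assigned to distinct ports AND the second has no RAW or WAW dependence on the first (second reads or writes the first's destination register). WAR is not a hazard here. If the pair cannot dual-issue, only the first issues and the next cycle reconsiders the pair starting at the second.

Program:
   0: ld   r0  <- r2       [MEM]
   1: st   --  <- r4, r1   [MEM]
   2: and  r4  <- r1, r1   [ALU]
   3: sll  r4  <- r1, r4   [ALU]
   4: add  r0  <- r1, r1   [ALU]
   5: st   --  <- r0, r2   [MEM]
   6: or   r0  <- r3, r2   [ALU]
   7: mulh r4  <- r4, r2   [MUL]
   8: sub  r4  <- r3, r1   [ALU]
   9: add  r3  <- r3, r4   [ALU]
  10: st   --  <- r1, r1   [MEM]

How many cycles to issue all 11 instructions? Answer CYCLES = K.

t=0 i0:ld ; no-port MEM/MEM
t=1 i1&i2:st and ; dual
t=2 i3&i4:sll add ; dual
t=3 i5&i6:st or ; dual
t=4 i7:mulh ; WAW r4
t=5 i8:sub ; RAW r4
t=6 i9&i10:add st ; dual

CYCLES = 7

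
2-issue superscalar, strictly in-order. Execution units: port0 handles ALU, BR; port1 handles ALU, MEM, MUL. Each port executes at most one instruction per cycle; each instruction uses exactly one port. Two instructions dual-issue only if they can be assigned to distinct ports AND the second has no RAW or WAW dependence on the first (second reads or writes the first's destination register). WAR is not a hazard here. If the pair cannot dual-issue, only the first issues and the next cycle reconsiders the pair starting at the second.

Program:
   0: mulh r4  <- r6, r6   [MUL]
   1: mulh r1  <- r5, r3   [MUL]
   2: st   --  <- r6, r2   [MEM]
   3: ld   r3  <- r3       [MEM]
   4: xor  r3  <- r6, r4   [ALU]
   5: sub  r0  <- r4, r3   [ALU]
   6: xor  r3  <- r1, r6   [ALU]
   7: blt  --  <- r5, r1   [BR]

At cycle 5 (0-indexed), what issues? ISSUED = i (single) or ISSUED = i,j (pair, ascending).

ISSUED = 5,6

  cy0 -> i0 (mulh.MUL) no-port MUL/MUL
  cy1 -> i1 (mulh.MUL) no-port MUL/MEM
  cy2 -> i2 (st.MEM) no-port MEM/MEM
  cy3 -> i3 (ld.MEM) WAW r3
  cy4 -> i4 (xor.ALU) RAW r3
  cy5 -> i5,i6 (sub.ALU xor.ALU) 2-wide
  cy6 -> i7 (blt.BR) tail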